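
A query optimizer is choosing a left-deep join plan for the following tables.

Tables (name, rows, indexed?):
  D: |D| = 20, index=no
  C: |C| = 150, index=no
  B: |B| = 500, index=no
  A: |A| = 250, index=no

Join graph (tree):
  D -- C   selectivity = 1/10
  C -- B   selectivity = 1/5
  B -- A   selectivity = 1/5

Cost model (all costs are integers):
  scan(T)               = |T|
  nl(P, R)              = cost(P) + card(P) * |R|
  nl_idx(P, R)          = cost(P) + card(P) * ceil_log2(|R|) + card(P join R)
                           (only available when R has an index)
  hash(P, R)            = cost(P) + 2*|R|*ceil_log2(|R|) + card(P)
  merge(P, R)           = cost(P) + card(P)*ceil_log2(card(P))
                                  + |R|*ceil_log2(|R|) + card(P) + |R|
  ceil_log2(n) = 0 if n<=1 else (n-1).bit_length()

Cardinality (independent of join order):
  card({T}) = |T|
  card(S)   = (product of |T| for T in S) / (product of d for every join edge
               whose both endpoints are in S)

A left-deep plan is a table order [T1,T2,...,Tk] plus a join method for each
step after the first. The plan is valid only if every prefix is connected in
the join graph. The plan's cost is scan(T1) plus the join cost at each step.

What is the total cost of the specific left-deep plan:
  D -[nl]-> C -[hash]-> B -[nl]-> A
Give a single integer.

7512320

step 1: scan D: cost=20, card=20
step 2: join C via nl
    card(P join C) = 20*150/(10) = 300
    cost = 20 + 20*150 = 3020
step 3: join B via hash
    card(P join B) = 300*500/(5) = 30000
    cost = 3020 + 2*500*9 + 300 = 12320
step 4: join A via nl
    card(P join A) = 30000*250/(5) = 1500000
    cost = 12320 + 30000*250 = 7512320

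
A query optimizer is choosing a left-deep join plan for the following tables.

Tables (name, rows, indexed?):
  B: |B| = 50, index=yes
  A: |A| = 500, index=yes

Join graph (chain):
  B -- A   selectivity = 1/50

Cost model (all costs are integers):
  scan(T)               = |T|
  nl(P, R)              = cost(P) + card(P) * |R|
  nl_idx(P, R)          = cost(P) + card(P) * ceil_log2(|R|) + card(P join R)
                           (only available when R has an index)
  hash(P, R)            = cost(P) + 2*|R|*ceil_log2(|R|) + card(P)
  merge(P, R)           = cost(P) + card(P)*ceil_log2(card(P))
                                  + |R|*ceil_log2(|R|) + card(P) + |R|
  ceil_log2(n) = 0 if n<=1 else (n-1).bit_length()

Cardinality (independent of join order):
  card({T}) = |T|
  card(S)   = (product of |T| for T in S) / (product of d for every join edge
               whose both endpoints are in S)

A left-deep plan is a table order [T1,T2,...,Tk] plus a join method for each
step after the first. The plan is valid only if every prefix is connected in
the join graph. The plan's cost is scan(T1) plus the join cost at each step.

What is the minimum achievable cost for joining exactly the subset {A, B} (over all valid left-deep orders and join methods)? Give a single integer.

Selinger DP over subsets of {A,B}:
  {B}: scan cost=50, card=50
  {A}: scan cost=500, card=500
  {AB}: card=500; try (A,nl_idx)→1000, (B,hash)→1600, (B,nl_idx)→4000, (A,merge)→5400, (B,merge)→5850, (A,hash)→9100 …(+2); best=1000 via (A,nl_idx)

1000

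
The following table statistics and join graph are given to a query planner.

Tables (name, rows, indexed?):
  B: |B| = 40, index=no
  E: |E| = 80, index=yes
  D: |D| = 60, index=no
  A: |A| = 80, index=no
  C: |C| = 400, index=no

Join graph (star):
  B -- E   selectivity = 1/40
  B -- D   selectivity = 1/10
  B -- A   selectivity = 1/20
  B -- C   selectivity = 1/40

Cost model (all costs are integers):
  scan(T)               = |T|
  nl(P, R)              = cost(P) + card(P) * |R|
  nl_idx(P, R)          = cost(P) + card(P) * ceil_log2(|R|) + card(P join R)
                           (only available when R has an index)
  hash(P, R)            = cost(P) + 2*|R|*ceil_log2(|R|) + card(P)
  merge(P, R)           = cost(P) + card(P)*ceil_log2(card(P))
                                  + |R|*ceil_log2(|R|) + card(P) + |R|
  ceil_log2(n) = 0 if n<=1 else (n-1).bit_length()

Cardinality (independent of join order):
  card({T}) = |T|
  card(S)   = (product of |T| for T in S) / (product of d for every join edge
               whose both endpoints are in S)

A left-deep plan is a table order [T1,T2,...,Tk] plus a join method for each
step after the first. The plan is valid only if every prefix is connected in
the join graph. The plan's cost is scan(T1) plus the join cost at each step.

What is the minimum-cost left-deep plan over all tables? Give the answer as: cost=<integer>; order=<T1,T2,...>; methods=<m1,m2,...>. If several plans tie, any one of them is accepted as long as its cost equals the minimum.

cost=8640; order=C,B,E,A,D; methods=hash,hash,hash,hash

Selinger DP (subsets sized 1..n):
  {B}: scan cost=40, card=40
  {E}: scan cost=80, card=80
  {D}: scan cost=60, card=60
  {A}: scan cost=80, card=80
  {C}: scan cost=400, card=400
  {BE}: card=80; try (E,nl_idx)→400, (B,hash)→640, (E,merge)→960, (B,merge)→1000, (E,hash)→1200, (E,nl)→3240 …(+1); best=400 via (E,nl_idx)
  {BD}: card=240; try (B,hash)→600, (D,merge)→740, (B,merge)→760, (D,hash)→800, (D,nl)→2440, (B,nl)→2460; best=600 via (B,hash)
  {AB}: card=160; try (B,hash)→640, (A,merge)→960, (B,merge)→1000, (A,hash)→1200, (A,nl)→3240, (B,nl)→3280; best=640 via (B,hash)
  {BC}: card=400; try (B,hash)→1280, (C,merge)→4320, (B,merge)→4680, (C,hash)→7280, (C,nl)→16040, (B,nl)→16400; best=1280 via (B,hash)
  {BDE}: card=480; try (D,hash)→1200, (D,merge)→1460, (E,hash)→1960, (E,nl_idx)→2760, (E,merge)→3400, (D,nl)→5200 …(+1); best=1200 via (D,hash)
  {ABE}: card=320; try (A,hash)→1600, (A,merge)→1680, (E,hash)→1920, (E,nl_idx)→2080, (E,merge)→2720, (A,nl)→6800 …(+1); best=1600 via (A,hash)
  {BCE}: card=800; try (E,hash)→2800, (E,nl_idx)→4880, (C,merge)→5040, (E,merge)→5920, (C,hash)→7680, (C,nl)→32400 …(+1); best=2800 via (E,hash)
  {ABD}: card=960; try (D,hash)→1520, (A,hash)→1960, (D,merge)→2500, (A,merge)→3400, (D,nl)→10240, (A,nl)→19800; best=1520 via (D,hash)
  {BCD}: card=2400; try (D,hash)→2400, (D,merge)→5700, (C,merge)→6760, (C,hash)→8040, (D,nl)→25280, (C,nl)→96600; best=2400 via (D,hash)
  {ABC}: card=1600; try (A,hash)→2800, (A,merge)→5920, (C,merge)→6080, (C,hash)→8000, (A,nl)→33280, (C,nl)→64640; best=2800 via (A,hash)
  {ABDE}: card=1920; try (D,hash)→2640, (A,hash)→2800, (E,hash)→3600, (D,merge)→5220, (A,merge)→6640, (E,nl_idx)→10160 …(+4); best=2640 via (D,hash)
  {BCDE}: card=4800; try (D,hash)→4320, (E,hash)→5920, (C,hash)→8880, (C,merge)→10000, (D,merge)→12020, (E,nl_idx)→24000 …(+4); best=4320 via (D,hash)
  {ABCE}: card=3200; try (A,hash)→4720, (E,hash)→5520, (C,merge)→8800, (C,hash)→9120, (A,merge)→12240, (E,nl_idx)→17200 …(+4); best=4720 via (A,hash)
  {ABCD}: card=9600; try (D,hash)→5120, (A,hash)→5920, (C,hash)→9680, (C,merge)→16080, (D,merge)→22420, (A,merge)→34240 …(+3); best=5120 via (D,hash)
  {ABCDE}: card=19200; try (D,hash)→8640, (A,hash)→10240, (C,hash)→11760, (E,hash)→15840, (C,merge)→29680, (D,merge)→46740 …(+7); best=8640 via (D,hash)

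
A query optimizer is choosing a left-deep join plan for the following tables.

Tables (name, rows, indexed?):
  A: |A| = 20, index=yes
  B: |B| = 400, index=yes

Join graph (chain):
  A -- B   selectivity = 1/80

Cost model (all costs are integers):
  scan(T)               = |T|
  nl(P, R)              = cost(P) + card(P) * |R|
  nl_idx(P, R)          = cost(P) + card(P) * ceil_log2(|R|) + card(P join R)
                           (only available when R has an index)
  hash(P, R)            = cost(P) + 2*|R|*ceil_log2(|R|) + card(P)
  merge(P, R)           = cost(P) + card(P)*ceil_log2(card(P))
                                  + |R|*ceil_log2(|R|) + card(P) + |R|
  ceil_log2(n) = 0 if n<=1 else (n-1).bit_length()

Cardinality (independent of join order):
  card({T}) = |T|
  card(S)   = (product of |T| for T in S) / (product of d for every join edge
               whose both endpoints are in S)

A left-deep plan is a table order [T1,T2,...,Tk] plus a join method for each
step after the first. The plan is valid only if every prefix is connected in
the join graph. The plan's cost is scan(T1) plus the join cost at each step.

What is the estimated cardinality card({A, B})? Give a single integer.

Tables in S: A(20), B(400)
Edges inside S: A-B(d=80)
numerator = 20 * 400 = 8000
denominator = 80 = 80
card(S) = 8000 / 80 = 100

100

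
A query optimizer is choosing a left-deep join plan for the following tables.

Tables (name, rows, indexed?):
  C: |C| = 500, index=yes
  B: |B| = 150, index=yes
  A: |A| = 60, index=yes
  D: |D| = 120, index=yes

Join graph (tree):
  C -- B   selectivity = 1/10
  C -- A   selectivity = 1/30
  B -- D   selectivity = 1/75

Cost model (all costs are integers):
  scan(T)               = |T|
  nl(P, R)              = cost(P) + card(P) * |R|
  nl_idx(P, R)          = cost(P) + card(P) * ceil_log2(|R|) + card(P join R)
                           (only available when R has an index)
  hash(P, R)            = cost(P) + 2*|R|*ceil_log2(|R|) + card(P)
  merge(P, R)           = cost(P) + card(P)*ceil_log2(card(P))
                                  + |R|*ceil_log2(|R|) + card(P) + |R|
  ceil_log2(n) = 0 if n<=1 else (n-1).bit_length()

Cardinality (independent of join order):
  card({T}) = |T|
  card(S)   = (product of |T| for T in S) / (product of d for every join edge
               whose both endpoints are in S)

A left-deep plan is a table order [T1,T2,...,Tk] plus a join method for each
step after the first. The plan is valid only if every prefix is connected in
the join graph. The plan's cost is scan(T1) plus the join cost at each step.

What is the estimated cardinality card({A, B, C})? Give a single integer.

15000

Tables in S: A(60), B(150), C(500)
Edges inside S: C-B(d=10), C-A(d=30)
numerator = 60 * 150 * 500 = 4500000
denominator = 10 * 30 = 300
card(S) = 4500000 / 300 = 15000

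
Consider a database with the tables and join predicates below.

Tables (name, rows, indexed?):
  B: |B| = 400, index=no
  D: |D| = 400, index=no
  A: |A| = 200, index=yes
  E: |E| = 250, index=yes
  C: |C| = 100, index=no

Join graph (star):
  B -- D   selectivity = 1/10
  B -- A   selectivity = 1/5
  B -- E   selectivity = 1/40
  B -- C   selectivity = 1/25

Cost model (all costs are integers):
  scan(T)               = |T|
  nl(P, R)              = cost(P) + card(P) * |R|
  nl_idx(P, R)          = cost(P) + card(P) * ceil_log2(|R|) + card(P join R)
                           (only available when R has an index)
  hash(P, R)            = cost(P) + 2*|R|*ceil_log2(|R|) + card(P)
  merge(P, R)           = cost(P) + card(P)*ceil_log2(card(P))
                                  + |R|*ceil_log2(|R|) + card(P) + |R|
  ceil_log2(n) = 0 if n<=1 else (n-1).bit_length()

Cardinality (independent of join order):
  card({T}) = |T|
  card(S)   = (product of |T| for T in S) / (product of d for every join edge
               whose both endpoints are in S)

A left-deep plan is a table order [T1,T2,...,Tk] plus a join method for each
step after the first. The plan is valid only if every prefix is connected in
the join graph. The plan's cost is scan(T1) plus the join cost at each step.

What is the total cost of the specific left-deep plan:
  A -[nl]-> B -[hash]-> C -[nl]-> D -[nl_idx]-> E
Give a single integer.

step 1: scan A: cost=200, card=200
step 2: join B via nl
    card(P join B) = 200*400/(5) = 16000
    cost = 200 + 200*400 = 80200
step 3: join C via hash
    card(P join C) = 16000*100/(25) = 64000
    cost = 80200 + 2*100*7 + 16000 = 97600
step 4: join D via nl
    card(P join D) = 64000*400/(10) = 2560000
    cost = 97600 + 64000*400 = 25697600
step 5: join E via nl_idx
    card(P join E) = 2560000*250/(40) = 16000000
    cost = 25697600 + 2560000*8 + 16000000 = 62177600

62177600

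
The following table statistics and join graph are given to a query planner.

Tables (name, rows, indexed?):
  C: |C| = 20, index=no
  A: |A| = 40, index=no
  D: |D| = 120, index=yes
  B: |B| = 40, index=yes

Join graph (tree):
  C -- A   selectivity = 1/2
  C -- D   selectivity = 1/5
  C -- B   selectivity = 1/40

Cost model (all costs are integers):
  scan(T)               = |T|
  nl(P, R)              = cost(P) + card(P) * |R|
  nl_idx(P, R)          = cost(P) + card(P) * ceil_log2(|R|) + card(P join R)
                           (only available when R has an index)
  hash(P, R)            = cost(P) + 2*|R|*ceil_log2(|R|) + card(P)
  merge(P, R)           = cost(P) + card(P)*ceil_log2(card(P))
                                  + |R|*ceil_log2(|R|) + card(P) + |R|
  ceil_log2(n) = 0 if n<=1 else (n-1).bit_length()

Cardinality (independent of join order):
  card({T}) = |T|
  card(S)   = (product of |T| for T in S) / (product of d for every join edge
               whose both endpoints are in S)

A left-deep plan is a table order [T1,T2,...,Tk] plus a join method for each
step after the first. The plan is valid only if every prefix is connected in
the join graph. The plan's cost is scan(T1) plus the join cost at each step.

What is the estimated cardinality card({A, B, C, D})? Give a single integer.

9600

Tables in S: A(40), B(40), C(20), D(120)
Edges inside S: C-A(d=2), C-D(d=5), C-B(d=40)
numerator = 40 * 40 * 20 * 120 = 3840000
denominator = 2 * 5 * 40 = 400
card(S) = 3840000 / 400 = 9600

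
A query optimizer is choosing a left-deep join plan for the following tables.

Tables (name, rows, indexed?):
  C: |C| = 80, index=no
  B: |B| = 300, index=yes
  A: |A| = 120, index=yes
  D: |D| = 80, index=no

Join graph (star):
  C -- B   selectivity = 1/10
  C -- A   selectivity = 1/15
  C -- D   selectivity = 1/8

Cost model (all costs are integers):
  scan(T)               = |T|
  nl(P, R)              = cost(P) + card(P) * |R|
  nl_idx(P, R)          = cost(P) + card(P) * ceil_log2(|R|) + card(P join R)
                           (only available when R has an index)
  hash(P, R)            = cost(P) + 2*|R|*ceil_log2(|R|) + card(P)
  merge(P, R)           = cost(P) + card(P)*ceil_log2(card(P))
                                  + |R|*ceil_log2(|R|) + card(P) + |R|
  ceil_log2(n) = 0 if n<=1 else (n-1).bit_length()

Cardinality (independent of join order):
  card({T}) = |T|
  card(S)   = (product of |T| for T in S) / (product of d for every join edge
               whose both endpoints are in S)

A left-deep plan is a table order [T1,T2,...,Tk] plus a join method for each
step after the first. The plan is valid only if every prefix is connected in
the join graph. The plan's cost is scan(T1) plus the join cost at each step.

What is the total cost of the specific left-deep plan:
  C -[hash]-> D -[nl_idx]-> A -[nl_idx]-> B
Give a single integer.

262880

step 1: scan C: cost=80, card=80
step 2: join D via hash
    card(P join D) = 80*80/(8) = 800
    cost = 80 + 2*80*7 + 80 = 1280
step 3: join A via nl_idx
    card(P join A) = 800*120/(15) = 6400
    cost = 1280 + 800*7 + 6400 = 13280
step 4: join B via nl_idx
    card(P join B) = 6400*300/(10) = 192000
    cost = 13280 + 6400*9 + 192000 = 262880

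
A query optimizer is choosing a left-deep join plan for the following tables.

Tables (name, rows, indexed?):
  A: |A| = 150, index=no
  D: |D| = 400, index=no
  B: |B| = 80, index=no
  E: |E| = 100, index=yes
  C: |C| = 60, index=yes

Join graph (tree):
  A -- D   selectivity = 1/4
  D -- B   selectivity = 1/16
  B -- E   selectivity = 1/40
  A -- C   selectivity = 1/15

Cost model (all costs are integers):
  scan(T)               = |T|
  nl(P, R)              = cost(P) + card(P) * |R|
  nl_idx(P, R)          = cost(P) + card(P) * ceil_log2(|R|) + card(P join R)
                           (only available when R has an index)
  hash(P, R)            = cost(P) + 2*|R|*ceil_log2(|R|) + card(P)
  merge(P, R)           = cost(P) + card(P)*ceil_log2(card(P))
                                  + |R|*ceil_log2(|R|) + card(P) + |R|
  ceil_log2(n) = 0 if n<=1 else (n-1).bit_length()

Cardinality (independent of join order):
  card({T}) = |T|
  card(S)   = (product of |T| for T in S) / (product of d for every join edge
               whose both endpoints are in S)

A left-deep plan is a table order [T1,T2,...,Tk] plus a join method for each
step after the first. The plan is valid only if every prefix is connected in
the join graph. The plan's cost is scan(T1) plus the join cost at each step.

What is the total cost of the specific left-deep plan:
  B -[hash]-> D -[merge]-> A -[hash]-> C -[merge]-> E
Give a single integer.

6109230

step 1: scan B: cost=80, card=80
step 2: join D via hash
    card(P join D) = 80*400/(16) = 2000
    cost = 80 + 2*400*9 + 80 = 7360
step 3: join A via merge
    card(P join A) = 2000*150/(4) = 75000
    cost = 7360 + 2000*11 + 150*8 + 2000 + 150 = 32710
step 4: join C via hash
    card(P join C) = 75000*60/(15) = 300000
    cost = 32710 + 2*60*6 + 75000 = 108430
step 5: join E via merge
    card(P join E) = 300000*100/(40) = 750000
    cost = 108430 + 300000*19 + 100*7 + 300000 + 100 = 6109230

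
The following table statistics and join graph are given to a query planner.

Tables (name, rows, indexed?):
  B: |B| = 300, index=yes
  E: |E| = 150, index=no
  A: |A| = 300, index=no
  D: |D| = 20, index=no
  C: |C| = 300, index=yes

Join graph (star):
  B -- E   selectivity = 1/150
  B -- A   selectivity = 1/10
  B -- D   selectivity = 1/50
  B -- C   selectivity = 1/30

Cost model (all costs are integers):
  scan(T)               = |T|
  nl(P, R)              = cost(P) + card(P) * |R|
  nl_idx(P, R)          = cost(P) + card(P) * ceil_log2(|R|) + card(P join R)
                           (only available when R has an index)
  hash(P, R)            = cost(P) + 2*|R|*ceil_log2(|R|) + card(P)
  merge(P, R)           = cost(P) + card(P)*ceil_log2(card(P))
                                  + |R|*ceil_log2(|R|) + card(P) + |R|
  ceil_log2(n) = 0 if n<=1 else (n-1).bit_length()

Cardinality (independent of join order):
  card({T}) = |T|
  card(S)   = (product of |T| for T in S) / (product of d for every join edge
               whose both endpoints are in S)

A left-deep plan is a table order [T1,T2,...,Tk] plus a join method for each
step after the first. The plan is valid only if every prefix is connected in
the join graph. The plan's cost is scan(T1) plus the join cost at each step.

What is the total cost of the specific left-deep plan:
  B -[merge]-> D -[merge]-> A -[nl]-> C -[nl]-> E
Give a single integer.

step 1: scan B: cost=300, card=300
step 2: join D via merge
    card(P join D) = 300*20/(50) = 120
    cost = 300 + 300*9 + 20*5 + 300 + 20 = 3420
step 3: join A via merge
    card(P join A) = 120*300/(10) = 3600
    cost = 3420 + 120*7 + 300*9 + 120 + 300 = 7380
step 4: join C via nl
    card(P join C) = 3600*300/(30) = 36000
    cost = 7380 + 3600*300 = 1087380
step 5: join E via nl
    card(P join E) = 36000*150/(150) = 36000
    cost = 1087380 + 36000*150 = 6487380

6487380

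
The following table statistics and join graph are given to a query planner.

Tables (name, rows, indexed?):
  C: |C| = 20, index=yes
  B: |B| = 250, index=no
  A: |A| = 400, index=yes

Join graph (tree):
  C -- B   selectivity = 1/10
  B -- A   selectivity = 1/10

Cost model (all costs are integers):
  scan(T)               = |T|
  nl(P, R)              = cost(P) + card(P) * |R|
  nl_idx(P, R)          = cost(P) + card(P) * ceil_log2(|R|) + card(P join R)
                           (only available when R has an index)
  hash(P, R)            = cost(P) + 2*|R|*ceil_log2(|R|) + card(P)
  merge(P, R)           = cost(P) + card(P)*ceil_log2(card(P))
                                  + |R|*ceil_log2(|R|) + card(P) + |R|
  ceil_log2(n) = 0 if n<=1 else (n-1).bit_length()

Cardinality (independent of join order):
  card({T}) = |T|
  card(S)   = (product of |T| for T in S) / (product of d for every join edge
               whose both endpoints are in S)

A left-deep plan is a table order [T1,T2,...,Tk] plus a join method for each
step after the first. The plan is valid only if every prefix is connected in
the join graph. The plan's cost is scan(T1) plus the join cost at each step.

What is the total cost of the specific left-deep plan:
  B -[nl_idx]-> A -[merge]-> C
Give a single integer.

step 1: scan B: cost=250, card=250
step 2: join A via nl_idx
    card(P join A) = 250*400/(10) = 10000
    cost = 250 + 250*9 + 10000 = 12500
step 3: join C via merge
    card(P join C) = 10000*20/(10) = 20000
    cost = 12500 + 10000*14 + 20*5 + 10000 + 20 = 162620

162620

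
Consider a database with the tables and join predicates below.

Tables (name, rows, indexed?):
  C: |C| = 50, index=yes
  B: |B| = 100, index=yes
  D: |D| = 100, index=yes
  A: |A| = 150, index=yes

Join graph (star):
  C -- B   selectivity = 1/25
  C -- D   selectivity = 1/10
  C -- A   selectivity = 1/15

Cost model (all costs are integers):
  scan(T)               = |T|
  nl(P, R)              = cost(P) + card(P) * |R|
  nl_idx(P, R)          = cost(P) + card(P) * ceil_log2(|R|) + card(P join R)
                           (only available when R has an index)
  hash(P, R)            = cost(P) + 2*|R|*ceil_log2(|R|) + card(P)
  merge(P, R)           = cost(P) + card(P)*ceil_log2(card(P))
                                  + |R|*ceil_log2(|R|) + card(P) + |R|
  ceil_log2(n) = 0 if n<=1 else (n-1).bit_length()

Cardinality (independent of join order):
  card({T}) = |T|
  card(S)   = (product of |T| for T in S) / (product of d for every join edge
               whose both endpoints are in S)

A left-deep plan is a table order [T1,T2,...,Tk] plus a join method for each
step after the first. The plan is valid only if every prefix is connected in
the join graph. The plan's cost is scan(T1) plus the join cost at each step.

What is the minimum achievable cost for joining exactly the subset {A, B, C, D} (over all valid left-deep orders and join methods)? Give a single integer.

Selinger DP over subsets of {A,B,C,D}:
  {C}: scan cost=50, card=50
  {B}: scan cost=100, card=100
  {D}: scan cost=100, card=100
  {A}: scan cost=150, card=150
  {BC}: card=200; try (B,nl_idx)→600, (C,hash)→800, (C,nl_idx)→900, (B,merge)→1200, (C,merge)→1250, (B,hash)→1500 …(+2); best=600 via (B,nl_idx)
  {CD}: card=500; try (C,hash)→800, (D,nl_idx)→900, (D,merge)→1200, (C,nl_idx)→1200, (C,merge)→1250, (D,hash)→1500 …(+2); best=800 via (C,hash)
  {AC}: card=500; try (C,hash)→900, (A,nl_idx)→950, (C,nl_idx)→1550, (A,merge)→1750, (C,merge)→1850, (A,hash)→2500 …(+2); best=900 via (C,hash)
  {BCD}: card=2000; try (D,hash)→2200, (B,hash)→2700, (D,merge)→3200, (D,nl_idx)→4000, (B,nl_idx)→6300, (B,merge)→6600 …(+2); best=2200 via (D,hash)
  {ABC}: card=2000; try (B,hash)→2800, (A,hash)→3200, (A,merge)→3750, (A,nl_idx)→4200, (B,nl_idx)→6400, (B,merge)→6700 …(+2); best=2800 via (B,hash)
  {ACD}: card=5000; try (D,hash)→2800, (A,hash)→3700, (D,merge)→6700, (A,merge)→7150, (D,nl_idx)→9400, (A,nl_idx)→9800 …(+2); best=2800 via (D,hash)
  {ABCD}: card=20000; try (D,hash)→6200, (A,hash)→6600, (B,hash)→9200, (A,merge)→27550, (D,merge)→27600, (D,nl_idx)→36800 …(+6); best=6200 via (D,hash)

6200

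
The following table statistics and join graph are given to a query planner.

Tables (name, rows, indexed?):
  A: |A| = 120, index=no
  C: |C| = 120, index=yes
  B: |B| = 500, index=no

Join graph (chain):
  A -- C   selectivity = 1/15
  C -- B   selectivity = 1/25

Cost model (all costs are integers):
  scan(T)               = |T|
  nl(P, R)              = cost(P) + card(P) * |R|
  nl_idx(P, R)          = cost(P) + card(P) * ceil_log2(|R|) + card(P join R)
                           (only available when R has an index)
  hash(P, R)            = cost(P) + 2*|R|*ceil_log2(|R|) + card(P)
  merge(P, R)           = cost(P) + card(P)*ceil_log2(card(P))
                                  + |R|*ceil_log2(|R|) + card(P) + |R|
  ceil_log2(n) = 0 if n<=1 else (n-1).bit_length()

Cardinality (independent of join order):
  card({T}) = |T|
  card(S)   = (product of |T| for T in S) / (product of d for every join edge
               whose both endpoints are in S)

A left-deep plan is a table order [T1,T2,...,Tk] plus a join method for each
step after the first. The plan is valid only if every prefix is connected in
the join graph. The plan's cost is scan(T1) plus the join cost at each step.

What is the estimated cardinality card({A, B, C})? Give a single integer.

Tables in S: A(120), B(500), C(120)
Edges inside S: A-C(d=15), C-B(d=25)
numerator = 120 * 500 * 120 = 7200000
denominator = 15 * 25 = 375
card(S) = 7200000 / 375 = 19200

19200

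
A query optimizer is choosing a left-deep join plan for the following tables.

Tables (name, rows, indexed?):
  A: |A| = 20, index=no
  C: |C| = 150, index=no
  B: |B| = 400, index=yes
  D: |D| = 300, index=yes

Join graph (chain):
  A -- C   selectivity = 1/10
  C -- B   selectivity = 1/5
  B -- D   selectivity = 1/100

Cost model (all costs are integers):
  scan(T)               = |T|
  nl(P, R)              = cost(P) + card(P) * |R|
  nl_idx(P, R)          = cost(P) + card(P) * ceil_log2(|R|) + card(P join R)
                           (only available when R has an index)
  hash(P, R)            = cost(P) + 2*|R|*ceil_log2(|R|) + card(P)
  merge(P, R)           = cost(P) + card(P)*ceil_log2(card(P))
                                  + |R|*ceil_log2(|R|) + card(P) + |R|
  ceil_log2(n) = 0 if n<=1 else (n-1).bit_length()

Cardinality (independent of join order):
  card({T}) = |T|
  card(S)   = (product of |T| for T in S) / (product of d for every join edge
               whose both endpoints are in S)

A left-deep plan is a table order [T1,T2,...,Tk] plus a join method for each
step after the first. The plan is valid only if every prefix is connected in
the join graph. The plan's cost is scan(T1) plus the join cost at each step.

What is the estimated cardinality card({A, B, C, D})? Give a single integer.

72000

Tables in S: A(20), B(400), C(150), D(300)
Edges inside S: A-C(d=10), C-B(d=5), B-D(d=100)
numerator = 20 * 400 * 150 * 300 = 360000000
denominator = 10 * 5 * 100 = 5000
card(S) = 360000000 / 5000 = 72000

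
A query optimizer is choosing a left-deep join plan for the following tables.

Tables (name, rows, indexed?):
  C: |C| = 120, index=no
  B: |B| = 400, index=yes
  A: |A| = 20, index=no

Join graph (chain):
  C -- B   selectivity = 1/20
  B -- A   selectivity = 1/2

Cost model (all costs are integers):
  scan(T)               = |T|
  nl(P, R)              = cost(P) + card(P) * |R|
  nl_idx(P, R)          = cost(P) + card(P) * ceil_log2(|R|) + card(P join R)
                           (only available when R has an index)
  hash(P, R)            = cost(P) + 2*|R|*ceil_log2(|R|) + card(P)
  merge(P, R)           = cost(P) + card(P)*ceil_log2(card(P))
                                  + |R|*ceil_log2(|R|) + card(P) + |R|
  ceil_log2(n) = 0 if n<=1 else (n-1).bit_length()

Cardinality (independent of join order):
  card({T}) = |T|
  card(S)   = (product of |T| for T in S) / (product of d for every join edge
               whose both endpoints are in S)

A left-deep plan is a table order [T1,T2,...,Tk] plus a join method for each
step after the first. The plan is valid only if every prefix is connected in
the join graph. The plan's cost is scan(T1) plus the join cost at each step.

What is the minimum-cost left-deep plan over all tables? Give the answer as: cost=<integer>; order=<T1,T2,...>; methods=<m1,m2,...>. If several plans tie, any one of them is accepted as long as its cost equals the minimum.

cost=5080; order=B,C,A; methods=hash,hash

Selinger DP (subsets sized 1..n):
  {C}: scan cost=120, card=120
  {B}: scan cost=400, card=400
  {A}: scan cost=20, card=20
  {BC}: card=2400; try (C,hash)→2480, (B,nl_idx)→3600, (B,merge)→5080, (C,merge)→5360, (B,hash)→7440, (B,nl)→48120 …(+1); best=2480 via (C,hash)
  {AB}: card=4000; try (A,hash)→1000, (B,merge)→4140, (B,nl_idx)→4200, (A,merge)→4520, (B,hash)→7240, (B,nl)→8020 …(+1); best=1000 via (A,hash)
  {ABC}: card=24000; try (A,hash)→5080, (C,hash)→6680, (A,merge)→33800, (A,nl)→50480, (C,merge)→53960, (C,nl)→481000; best=5080 via (A,hash)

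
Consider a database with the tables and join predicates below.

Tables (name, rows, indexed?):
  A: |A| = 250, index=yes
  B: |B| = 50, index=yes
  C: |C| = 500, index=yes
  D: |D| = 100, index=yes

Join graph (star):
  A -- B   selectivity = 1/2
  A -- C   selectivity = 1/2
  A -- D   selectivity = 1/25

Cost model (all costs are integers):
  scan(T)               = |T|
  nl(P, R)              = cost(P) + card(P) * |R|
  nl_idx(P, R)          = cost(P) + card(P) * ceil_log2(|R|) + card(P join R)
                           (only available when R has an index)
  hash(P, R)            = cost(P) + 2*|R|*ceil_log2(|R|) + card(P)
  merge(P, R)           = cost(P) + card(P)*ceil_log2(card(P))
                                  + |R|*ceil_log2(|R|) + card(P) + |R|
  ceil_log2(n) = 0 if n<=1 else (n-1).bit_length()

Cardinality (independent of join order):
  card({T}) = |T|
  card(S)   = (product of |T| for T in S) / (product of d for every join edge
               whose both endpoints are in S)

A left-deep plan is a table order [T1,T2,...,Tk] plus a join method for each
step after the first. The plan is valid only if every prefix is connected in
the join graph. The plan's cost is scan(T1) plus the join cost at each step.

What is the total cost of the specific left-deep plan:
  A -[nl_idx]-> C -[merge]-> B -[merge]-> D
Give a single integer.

35503650

step 1: scan A: cost=250, card=250
step 2: join C via nl_idx
    card(P join C) = 250*500/(2) = 62500
    cost = 250 + 250*9 + 62500 = 65000
step 3: join B via merge
    card(P join B) = 62500*50/(2) = 1562500
    cost = 65000 + 62500*16 + 50*6 + 62500 + 50 = 1127850
step 4: join D via merge
    card(P join D) = 1562500*100/(25) = 6250000
    cost = 1127850 + 1562500*21 + 100*7 + 1562500 + 100 = 35503650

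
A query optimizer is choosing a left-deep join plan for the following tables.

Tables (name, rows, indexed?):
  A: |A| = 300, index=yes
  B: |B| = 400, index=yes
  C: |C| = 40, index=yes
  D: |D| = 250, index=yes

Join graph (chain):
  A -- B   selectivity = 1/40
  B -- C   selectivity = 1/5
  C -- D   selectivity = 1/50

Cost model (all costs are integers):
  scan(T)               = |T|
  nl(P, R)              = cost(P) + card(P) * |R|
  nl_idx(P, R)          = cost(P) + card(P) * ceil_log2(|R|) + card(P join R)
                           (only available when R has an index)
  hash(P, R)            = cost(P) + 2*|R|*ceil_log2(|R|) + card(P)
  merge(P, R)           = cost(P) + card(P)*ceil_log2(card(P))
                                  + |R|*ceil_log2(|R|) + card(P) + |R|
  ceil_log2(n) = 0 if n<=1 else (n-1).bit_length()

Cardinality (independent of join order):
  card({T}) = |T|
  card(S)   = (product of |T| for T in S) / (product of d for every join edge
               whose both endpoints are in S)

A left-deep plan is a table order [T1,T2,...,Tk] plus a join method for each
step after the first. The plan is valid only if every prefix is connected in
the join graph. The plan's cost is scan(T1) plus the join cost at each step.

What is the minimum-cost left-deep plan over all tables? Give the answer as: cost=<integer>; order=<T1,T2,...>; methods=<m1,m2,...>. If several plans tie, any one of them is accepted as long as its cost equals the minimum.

Selinger DP (subsets sized 1..n):
  {A}: scan cost=300, card=300
  {B}: scan cost=400, card=400
  {C}: scan cost=40, card=40
  {D}: scan cost=250, card=250
  {AB}: card=3000; try (B,nl_idx)→6000, (A,hash)→6200, (A,nl_idx)→7000, (B,merge)→7300, (A,merge)→7400, (B,hash)→7800 …(+2); best=6000 via (B,nl_idx)
  {BC}: card=3200; try (C,hash)→1280, (B,nl_idx)→3600, (B,merge)→4320, (C,merge)→4680, (C,nl_idx)→6000, (B,hash)→7280 …(+2); best=1280 via (C,hash)
  {CD}: card=200; try (D,nl_idx)→560, (C,hash)→980, (C,nl_idx)→1950, (D,merge)→2570, (C,merge)→2780, (D,hash)→4080 …(+2); best=560 via (D,nl_idx)
  {ABC}: card=24000; try (C,hash)→9480, (A,hash)→9880, (C,merge)→45280, (A,merge)→45880, (C,nl_idx)→48000, (A,nl_idx)→54080 …(+2); best=9480 via (C,hash)
  {BCD}: card=16000; try (B,merge)→6360, (B,hash)→7960, (D,hash)→8480, (B,nl_idx)→18360, (D,nl_idx)→42880, (D,merge)→45130 …(+2); best=6360 via (B,merge)
  {ABCD}: card=120000; try (A,hash)→27760, (D,hash)→37480, (A,merge)→249360, (A,nl_idx)→270360, (D,nl_idx)→321480, (D,merge)→395730 …(+2); best=27760 via (A,hash)

cost=27760; order=C,D,B,A; methods=nl_idx,merge,hash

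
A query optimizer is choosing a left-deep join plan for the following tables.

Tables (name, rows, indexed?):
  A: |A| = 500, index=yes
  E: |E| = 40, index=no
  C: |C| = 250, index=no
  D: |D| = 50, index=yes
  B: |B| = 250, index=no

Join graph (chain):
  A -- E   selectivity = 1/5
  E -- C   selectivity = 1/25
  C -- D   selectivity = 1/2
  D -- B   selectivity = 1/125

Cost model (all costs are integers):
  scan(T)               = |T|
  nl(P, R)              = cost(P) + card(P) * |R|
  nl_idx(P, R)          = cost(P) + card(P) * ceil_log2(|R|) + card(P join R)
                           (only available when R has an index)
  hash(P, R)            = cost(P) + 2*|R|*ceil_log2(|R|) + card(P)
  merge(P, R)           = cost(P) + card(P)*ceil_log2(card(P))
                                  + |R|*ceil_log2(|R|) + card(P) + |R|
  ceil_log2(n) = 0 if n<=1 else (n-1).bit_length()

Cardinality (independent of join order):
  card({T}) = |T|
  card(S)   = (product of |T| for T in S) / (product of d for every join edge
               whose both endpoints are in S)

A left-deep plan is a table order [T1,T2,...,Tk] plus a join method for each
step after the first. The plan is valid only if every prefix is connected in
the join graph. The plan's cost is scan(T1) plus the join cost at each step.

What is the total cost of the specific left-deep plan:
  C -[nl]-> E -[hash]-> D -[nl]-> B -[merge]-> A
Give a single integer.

step 1: scan C: cost=250, card=250
step 2: join E via nl
    card(P join E) = 250*40/(25) = 400
    cost = 250 + 250*40 = 10250
step 3: join D via hash
    card(P join D) = 400*50/(2) = 10000
    cost = 10250 + 2*50*6 + 400 = 11250
step 4: join B via nl
    card(P join B) = 10000*250/(125) = 20000
    cost = 11250 + 10000*250 = 2511250
step 5: join A via merge
    card(P join A) = 20000*500/(5) = 2000000
    cost = 2511250 + 20000*15 + 500*9 + 20000 + 500 = 2836250

2836250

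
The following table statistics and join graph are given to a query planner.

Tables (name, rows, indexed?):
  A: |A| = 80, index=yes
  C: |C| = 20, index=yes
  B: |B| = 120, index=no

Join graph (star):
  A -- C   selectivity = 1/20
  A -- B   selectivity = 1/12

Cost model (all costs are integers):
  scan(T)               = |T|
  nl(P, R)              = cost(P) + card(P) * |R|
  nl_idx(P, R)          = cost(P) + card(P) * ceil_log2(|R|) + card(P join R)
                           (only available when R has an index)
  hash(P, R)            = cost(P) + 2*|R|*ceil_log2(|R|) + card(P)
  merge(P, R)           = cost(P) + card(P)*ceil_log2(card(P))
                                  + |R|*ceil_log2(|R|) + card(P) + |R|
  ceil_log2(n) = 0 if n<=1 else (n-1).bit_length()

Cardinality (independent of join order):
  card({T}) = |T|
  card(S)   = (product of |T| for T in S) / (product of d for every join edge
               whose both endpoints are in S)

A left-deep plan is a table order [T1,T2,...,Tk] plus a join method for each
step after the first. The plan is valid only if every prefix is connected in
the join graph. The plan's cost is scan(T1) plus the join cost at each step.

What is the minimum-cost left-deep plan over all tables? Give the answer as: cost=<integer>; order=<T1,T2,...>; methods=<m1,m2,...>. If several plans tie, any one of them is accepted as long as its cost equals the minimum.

Selinger DP (subsets sized 1..n):
  {A}: scan cost=80, card=80
  {C}: scan cost=20, card=20
  {B}: scan cost=120, card=120
  {AC}: card=80; try (A,nl_idx)→240, (C,hash)→360, (C,nl_idx)→560, (A,merge)→780, (C,merge)→840, (A,hash)→1160 …(+2); best=240 via (A,nl_idx)
  {AB}: card=800; try (A,hash)→1360, (B,merge)→1680, (A,merge)→1720, (A,nl_idx)→1760, (B,hash)→1840, (B,nl)→9680 …(+1); best=1360 via (A,hash)
  {ABC}: card=800; try (B,merge)→1840, (B,hash)→2000, (C,hash)→2360, (C,nl_idx)→6160, (B,nl)→9840, (C,merge)→10280 …(+1); best=1840 via (B,merge)

cost=1840; order=C,A,B; methods=nl_idx,merge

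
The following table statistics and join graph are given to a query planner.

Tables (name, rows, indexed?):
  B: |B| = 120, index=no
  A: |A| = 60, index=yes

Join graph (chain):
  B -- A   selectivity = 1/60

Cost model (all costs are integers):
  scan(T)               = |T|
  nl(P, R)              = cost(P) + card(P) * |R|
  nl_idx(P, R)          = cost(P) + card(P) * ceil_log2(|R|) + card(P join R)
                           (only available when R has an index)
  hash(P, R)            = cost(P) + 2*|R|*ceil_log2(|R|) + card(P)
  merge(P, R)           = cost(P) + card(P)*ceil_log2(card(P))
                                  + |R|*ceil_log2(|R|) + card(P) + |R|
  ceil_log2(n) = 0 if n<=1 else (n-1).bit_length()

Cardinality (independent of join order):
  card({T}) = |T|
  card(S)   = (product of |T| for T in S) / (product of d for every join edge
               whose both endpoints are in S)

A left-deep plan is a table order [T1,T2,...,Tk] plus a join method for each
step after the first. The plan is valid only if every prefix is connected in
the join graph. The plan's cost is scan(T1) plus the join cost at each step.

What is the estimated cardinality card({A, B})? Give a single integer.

Tables in S: A(60), B(120)
Edges inside S: B-A(d=60)
numerator = 60 * 120 = 7200
denominator = 60 = 60
card(S) = 7200 / 60 = 120

120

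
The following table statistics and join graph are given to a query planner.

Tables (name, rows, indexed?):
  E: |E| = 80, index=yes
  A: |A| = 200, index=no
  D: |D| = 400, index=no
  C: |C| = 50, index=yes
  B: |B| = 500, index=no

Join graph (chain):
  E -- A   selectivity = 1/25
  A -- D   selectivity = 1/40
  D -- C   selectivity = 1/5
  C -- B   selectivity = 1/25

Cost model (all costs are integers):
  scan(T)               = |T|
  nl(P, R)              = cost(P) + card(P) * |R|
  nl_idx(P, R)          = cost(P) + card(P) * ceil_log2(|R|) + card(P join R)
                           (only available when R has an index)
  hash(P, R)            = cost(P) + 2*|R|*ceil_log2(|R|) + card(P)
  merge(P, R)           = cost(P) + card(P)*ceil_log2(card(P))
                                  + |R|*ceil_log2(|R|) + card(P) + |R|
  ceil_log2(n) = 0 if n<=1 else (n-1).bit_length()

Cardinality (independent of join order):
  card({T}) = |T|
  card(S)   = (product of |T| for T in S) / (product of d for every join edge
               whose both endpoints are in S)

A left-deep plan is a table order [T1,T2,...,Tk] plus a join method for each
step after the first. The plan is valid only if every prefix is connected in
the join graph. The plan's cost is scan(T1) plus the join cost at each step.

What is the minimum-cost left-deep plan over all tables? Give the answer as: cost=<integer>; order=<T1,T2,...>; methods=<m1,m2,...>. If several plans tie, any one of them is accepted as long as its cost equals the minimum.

cost=87120; order=D,A,E,C,B; methods=hash,hash,hash,hash

Selinger DP (subsets sized 1..n):
  {E}: scan cost=80, card=80
  {A}: scan cost=200, card=200
  {D}: scan cost=400, card=400
  {C}: scan cost=50, card=50
  {B}: scan cost=500, card=500
  {AE}: card=640; try (E,hash)→1520, (E,nl_idx)→2240, (A,merge)→2520, (E,merge)→2640, (A,hash)→3360, (A,nl)→16080 …(+1); best=1520 via (E,hash)
  {AD}: card=2000; try (A,hash)→4000, (D,merge)→6000, (A,merge)→6200, (D,hash)→7600, (D,nl)→80200, (A,nl)→80400; best=4000 via (A,hash)
  {CD}: card=4000; try (C,hash)→1400, (D,merge)→4400, (C,merge)→4750, (C,nl_idx)→6800, (D,hash)→7300, (D,nl)→20050 …(+1); best=1400 via (C,hash)
  {BC}: card=1000; try (C,hash)→1600, (C,nl_idx)→4500, (B,merge)→5400, (C,merge)→5850, (B,hash)→9100, (B,nl)→25050 …(+1); best=1600 via (C,hash)
  {ADE}: card=6400; try (E,hash)→7120, (D,hash)→9360, (D,merge)→12560, (E,nl_idx)→24400, (E,merge)→28640, (E,nl)→164000 …(+1); best=7120 via (E,hash)
  {ACD}: card=20000; try (C,hash)→6600, (A,hash)→8600, (C,merge)→28350, (C,nl_idx)→36000, (A,merge)→55200, (C,nl)→104000 …(+1); best=6600 via (C,hash)
  {BCD}: card=80000; try (D,hash)→9800, (B,hash)→14400, (D,merge)→16600, (B,merge)→58400, (D,nl)→401600, (B,nl)→2001400; best=9800 via (D,hash)
  {ACDE}: card=64000; try (C,hash)→14120, (E,hash)→27720, (C,merge)→97070, (C,nl_idx)→109520, (E,nl_idx)→210600, (C,nl)→327120 …(+2); best=14120 via (C,hash)
  {ABCD}: card=400000; try (B,hash)→35600, (A,hash)→93000, (B,merge)→331600, (A,merge)→1451600, (B,nl)→10006600, (A,nl)→16009800; best=35600 via (B,hash)
  {ABCDE}: card=1280000; try (B,hash)→87120, (E,hash)→436720, (B,merge)→1107120, (E,nl_idx)→4115600, (E,merge)→8036240, (B,nl)→32014120 …(+1); best=87120 via (B,hash)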